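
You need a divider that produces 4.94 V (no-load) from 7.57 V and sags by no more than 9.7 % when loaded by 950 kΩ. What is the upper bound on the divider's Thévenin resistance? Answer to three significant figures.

Loading drop = R_th/(R_th + R_L) ≤ 0.0970, so R_th ≤ R_L · ε/(1−ε) = 950 kΩ × 0.0970/0.9030 = 102 kΩ.

R_th ≤ 102 kΩ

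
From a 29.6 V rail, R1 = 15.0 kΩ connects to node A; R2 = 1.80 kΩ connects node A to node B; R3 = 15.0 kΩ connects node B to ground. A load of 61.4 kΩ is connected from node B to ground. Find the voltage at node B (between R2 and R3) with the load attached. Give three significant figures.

V ≈ 12.4 V

At node B, R3 is in parallel with the load: R3‖R_L = 12.05 kΩ.
Below node A the resistance is R2 + (R3‖R_L) = 13.85 kΩ, so V_A = 29.6 × 13.85/28.85 = 14.21 V.
Then V_B = V_A × (R3‖R_L)/(R2 + R3‖R_L) = 14.21 × 12.05/13.85 = 12.4 V.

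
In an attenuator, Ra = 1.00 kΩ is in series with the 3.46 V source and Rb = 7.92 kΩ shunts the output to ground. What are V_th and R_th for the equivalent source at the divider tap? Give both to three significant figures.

V_th is the open-circuit tap voltage: 3.46 × 7.92/(1.00 + 7.92) = 3.07 V.
With the supply zeroed, Ra and Rb appear in parallel from the tap: R_th = Ra‖Rb = (1.00 × 7.92)/8.920 = 888 Ω.

V_th = 3.07 V, R_th = 888 Ω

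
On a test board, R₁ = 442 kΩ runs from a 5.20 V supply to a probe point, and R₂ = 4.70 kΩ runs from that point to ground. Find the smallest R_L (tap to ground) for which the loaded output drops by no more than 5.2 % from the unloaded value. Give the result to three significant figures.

Output resistance R_th = R₁‖R₂ = (442 × 4.70)/446.7 = 4.651 kΩ.
The fractional drop is R_th/(R_th + R_L); requiring this ≤ 0.0520 gives R_L ≥ R_th(1/0.0520 − 1) = 4.651 × 18.23 = 84.8 kΩ.

R_L(min) ≈ 84.8 kΩ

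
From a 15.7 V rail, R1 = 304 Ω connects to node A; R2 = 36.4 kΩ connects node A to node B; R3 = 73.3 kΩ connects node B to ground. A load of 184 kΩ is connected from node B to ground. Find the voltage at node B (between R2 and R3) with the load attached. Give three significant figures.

V ≈ 9.23 V

At node B, R3 is in parallel with the load: R3‖R_L = 52420 Ω.
Below node A the resistance is R2 + (R3‖R_L) = 88820 Ω, so V_A = 15.7 × 88820/89120 = 15.65 V.
Then V_B = V_A × (R3‖R_L)/(R2 + R3‖R_L) = 15.65 × 52420/88820 = 9.23 V.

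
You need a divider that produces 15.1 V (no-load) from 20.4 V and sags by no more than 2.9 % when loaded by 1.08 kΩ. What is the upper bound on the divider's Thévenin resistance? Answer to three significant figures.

R_th ≤ 32.3 Ω

Loading drop = R_th/(R_th + R_L) ≤ 0.0290, so R_th ≤ R_L · ε/(1−ε) = 1.08 kΩ × 0.0290/0.9710 = 32.3 Ω.
(Any R1, R2 with R2/(R1+R2) = 0.740 and R1‖R2 ≤ 32.3 Ω will meet the spec.)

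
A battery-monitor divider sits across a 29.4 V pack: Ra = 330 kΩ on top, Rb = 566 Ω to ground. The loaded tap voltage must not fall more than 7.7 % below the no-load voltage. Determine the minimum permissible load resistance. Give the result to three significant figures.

Output resistance R_th = Ra‖Rb = (330000 × 566)/330600 = 565.0 Ω.
The fractional drop is R_th/(R_th + R_L); requiring this ≤ 0.0770 gives R_L ≥ R_th(1/0.0770 − 1) = 565.0 × 11.99 = 6.77 kΩ.

R_L(min) ≈ 6.77 kΩ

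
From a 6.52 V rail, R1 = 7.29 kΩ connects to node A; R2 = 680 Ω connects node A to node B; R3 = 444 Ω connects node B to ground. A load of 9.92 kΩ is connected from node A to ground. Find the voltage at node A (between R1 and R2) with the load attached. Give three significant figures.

V ≈ 0.793 V

Below node A the series string R2+R3 = 1124 Ω sits in parallel with the 9920 Ω load: 1010 Ω.
V_A = 6.52 × 1010/(7290 + 1010) = 0.793 V.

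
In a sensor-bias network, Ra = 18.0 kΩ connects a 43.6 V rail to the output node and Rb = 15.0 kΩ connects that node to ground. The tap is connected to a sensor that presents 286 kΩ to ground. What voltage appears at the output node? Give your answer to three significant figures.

V_out ≈ 19.3 V

The load sits in parallel with Rb: Rb‖R_L = (15.0 × 286) / (15.0 + 286) = 14.25 kΩ.
V_out = 43.6 × 14.25 / (18.0 + 14.25) = 43.6 × 14.25/32.25 = 19.3 V.
(Unloaded it would have been 19.8 V.)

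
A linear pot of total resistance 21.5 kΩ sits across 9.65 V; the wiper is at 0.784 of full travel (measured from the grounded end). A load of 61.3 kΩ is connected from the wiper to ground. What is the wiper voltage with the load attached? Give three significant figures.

The wiper splits the pot into (1−α)R = 4.644 kΩ above and αR = 16.86 kΩ below.
Lower section ‖ load = 13.22 kΩ.
V_wiper = 9.65 × 13.22/(4.644 + 13.22) = 7.14 V.

V ≈ 7.14 V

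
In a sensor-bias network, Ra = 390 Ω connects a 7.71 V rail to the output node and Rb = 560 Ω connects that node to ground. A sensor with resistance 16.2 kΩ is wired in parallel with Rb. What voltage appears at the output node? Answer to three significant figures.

The load sits in parallel with Rb: Rb‖R_L = (560 × 16200) / (560 + 16200) = 541.3 Ω.
V_out = 7.71 × 541.3 / (390 + 541.3) = 7.71 × 541.3/931.3 = 4.48 V.

V_out ≈ 4.48 V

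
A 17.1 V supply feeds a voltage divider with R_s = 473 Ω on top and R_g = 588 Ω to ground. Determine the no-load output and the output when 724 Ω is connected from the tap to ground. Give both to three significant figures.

Open-circuit: V = 17.1 × 588/(473 + 588) = 9.48 V.
With the load, R_g becomes R_g‖R_L = 324.5 Ω, so V = 17.1 × 324.5/797.5 = 6.96 V.

Unloaded: 9.48 V; loaded: 6.96 V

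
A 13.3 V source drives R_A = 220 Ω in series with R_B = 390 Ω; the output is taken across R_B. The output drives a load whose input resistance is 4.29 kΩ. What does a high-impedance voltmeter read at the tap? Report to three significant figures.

V_out ≈ 8.23 V

The load sits in parallel with R_B: R_B‖R_L = (390 × 4290) / (390 + 4290) = 357.5 Ω.
V_out = 13.3 × 357.5 / (220 + 357.5) = 13.3 × 357.5/577.5 = 8.23 V.
(Unloaded it would have been 8.50 V.)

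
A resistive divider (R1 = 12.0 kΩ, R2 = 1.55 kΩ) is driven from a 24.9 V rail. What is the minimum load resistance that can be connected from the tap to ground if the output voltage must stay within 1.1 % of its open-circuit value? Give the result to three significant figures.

Output resistance R_th = R1‖R2 = (12.0 × 1.55)/13.55 = 1.373 kΩ.
The fractional drop is R_th/(R_th + R_L); requiring this ≤ 0.0110 gives R_L ≥ R_th(1/0.0110 − 1) = 1.373 × 89.91 = 123 kΩ.

R_L(min) ≈ 123 kΩ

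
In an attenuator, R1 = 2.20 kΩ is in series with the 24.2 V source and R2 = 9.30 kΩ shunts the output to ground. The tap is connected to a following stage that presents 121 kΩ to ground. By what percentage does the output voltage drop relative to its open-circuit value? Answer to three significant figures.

1.45 %

The divider's output (Thévenin) resistance is R1‖R2 = 1.779 kΩ.
Fractional drop under load = R_th/(R_th + R_L) = 1.779 / (1.779 + 121) = 0.01449.
So the output falls by 1.45 %.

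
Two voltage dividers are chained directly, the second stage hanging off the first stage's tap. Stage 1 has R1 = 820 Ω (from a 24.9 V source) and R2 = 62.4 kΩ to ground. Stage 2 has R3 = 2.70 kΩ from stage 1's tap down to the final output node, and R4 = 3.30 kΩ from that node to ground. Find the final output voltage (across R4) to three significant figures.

V_out ≈ 11.9 V

Stage 2 presents R3+R4 = 6000 Ω as a load on stage 1's tap.
Stage 1's lower leg becomes R2‖(R3+R4) = 5474 Ω, so V_mid = 24.9 × 5474/6294 = 21.66 V.
Stage 2 is itself unloaded: V_out = V_mid × R4/(R3+R4) = 21.66 × 3300/6000 = 11.9 V.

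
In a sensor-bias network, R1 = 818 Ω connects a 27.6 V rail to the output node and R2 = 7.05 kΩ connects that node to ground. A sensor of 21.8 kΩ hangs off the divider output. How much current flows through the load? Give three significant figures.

R2‖R_L = 5327 Ω; V_out = 27.6 × 5327/6145 = 23.93 V.
I_L = V_out / R_L = 23.93 / 21.8 kΩ = 1.10 mA.

I_L ≈ 1.10 mA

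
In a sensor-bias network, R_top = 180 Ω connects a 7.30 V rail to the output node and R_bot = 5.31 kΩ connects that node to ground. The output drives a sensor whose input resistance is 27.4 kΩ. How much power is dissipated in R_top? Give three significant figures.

Total resistance from the source is R_top + (R_bot‖R_L) = 4628 Ω, so I = 7.30/4628 Ω = 1.577 mA.
P = I²·R_top = (1.577 mA)² × 180 Ω = 0.448 mW.

P ≈ 0.448 mW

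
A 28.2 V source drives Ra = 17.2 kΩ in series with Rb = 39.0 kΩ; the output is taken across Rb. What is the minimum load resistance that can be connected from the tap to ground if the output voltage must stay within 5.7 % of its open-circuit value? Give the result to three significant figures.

Output resistance R_th = Ra‖Rb = (17.2 × 39.0)/56.20 = 11.94 kΩ.
The fractional drop is R_th/(R_th + R_L); requiring this ≤ 0.0570 gives R_L ≥ R_th(1/0.0570 − 1) = 11.94 × 16.54 = 197 kΩ.

R_L(min) ≈ 197 kΩ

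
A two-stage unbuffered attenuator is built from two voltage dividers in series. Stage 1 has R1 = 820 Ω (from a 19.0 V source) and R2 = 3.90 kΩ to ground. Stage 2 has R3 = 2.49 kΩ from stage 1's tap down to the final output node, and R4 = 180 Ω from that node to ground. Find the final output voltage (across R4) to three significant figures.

Stage 2 presents R3+R4 = 2670 Ω as a load on stage 1's tap.
Stage 1's lower leg becomes R2‖(R3+R4) = 1585 Ω, so V_mid = 19.0 × 1585/2405 = 12.52 V.
Stage 2 is itself unloaded: V_out = V_mid × R4/(R3+R4) = 12.52 × 180/2670 = 0.844 V.

V_out ≈ 0.844 V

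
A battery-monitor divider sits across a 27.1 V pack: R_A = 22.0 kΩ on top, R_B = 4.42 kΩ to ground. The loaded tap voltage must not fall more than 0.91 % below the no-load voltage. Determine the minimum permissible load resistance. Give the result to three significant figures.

Output resistance R_th = R_A‖R_B = (22.0 × 4.42)/26.42 = 3.681 kΩ.
The fractional drop is R_th/(R_th + R_L); requiring this ≤ 0.00910 gives R_L ≥ R_th(1/0.00910 − 1) = 3.681 × 108.9 = 401 kΩ.

R_L(min) ≈ 401 kΩ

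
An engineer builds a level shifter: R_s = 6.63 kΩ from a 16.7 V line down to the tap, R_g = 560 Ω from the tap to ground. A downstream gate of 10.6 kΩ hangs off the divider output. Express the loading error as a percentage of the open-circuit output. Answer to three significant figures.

The divider's output (Thévenin) resistance is R_s‖R_g = 516.4 Ω.
Fractional drop under load = R_th/(R_th + R_L) = 516.4 / (516.4 + 10600) = 0.04645.
So the output falls by 4.65 %.

4.65 %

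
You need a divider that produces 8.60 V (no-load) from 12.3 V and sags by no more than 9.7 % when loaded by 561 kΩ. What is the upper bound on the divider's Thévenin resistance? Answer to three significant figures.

Loading drop = R_th/(R_th + R_L) ≤ 0.0970, so R_th ≤ R_L · ε/(1−ε) = 561 kΩ × 0.0970/0.9030 = 60.3 kΩ.
(Any R1, R2 with R2/(R1+R2) = 0.699 and R1‖R2 ≤ 60.3 kΩ will meet the spec.)

R_th ≤ 60.3 kΩ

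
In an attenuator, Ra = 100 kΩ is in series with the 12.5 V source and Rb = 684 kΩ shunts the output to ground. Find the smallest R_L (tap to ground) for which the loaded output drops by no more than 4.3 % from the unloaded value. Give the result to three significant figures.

R_L(min) ≈ 1.94 MΩ

Output resistance R_th = Ra‖Rb = (100 × 684)/784.0 = 87.24 kΩ.
The fractional drop is R_th/(R_th + R_L); requiring this ≤ 0.0430 gives R_L ≥ R_th(1/0.0430 − 1) = 87.24 × 22.26 = 1.94 MΩ.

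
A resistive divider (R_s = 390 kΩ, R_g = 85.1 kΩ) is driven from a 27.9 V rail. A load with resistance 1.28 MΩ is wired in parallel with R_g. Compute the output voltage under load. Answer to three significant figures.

V_out ≈ 4.74 V

The load sits in parallel with R_g: R_g‖R_L = (85.1 × 1280) / (85.1 + 1280) = 79.79 kΩ.
V_out = 27.9 × 79.79 / (390 + 79.79) = 27.9 × 79.79/469.8 = 4.74 V.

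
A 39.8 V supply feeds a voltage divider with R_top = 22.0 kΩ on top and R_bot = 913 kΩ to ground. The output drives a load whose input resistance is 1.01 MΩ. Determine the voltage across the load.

The load sits in parallel with R_bot: R_bot‖R_L = (913 × 1010) / (913 + 1010) = 479.5 kΩ.
V_out = 39.8 × 479.5 / (22.0 + 479.5) = 39.8 × 479.5/501.5 = 38.1 V.

V_out ≈ 38.1 V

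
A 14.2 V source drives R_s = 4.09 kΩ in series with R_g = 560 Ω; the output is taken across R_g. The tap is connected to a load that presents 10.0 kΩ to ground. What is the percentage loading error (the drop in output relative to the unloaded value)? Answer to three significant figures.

The divider's output (Thévenin) resistance is R_s‖R_g = 492.6 Ω.
Fractional drop under load = R_th/(R_th + R_L) = 492.6 / (492.6 + 10000) = 0.04694.
So the output falls by 4.69 %.

4.69 %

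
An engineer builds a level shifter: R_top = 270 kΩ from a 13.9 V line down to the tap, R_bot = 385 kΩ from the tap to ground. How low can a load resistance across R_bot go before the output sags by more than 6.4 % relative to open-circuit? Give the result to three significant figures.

Output resistance R_th = R_top‖R_bot = (270 × 385)/655.0 = 158.7 kΩ.
The fractional drop is R_th/(R_th + R_L); requiring this ≤ 0.0640 gives R_L ≥ R_th(1/0.0640 − 1) = 158.7 × 14.62 = 2.32 MΩ.

R_L(min) ≈ 2.32 MΩ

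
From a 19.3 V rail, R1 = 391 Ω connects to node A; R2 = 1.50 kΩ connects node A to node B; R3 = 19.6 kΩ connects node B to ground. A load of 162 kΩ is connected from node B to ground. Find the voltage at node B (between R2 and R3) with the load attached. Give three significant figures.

V ≈ 17.4 V

At node B, R3 is in parallel with the load: R3‖R_L = 17480 Ω.
Below node A the resistance is R2 + (R3‖R_L) = 18980 Ω, so V_A = 19.3 × 18980/19380 = 18.91 V.
Then V_B = V_A × (R3‖R_L)/(R2 + R3‖R_L) = 18.91 × 17480/18980 = 17.4 V.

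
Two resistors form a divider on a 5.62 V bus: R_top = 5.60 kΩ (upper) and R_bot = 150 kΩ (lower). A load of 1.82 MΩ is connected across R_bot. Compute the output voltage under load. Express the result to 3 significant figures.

The load sits in parallel with R_bot: R_bot‖R_L = (150 × 1820) / (150 + 1820) = 138.6 kΩ.
V_out = 5.62 × 138.6 / (5.60 + 138.6) = 5.62 × 138.6/144.2 = 5.40 V.
(Unloaded it would have been 5.42 V.)

V_out ≈ 5.40 V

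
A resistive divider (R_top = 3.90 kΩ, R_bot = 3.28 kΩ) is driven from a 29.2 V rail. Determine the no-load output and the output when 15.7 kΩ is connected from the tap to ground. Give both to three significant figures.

Unloaded: 13.3 V; loaded: 12.0 V

Open-circuit: V = 29.2 × 3.28/(3.90 + 3.28) = 13.3 V.
With the load, R_bot becomes R_bot‖R_L = 2.713 kΩ, so V = 29.2 × 2.713/6.613 = 12.0 V.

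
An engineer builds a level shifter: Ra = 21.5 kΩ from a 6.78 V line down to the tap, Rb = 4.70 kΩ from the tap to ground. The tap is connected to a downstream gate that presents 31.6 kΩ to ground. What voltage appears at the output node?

The load sits in parallel with Rb: Rb‖R_L = (4.70 × 31.6) / (4.70 + 31.6) = 4.091 kΩ.
V_out = 6.78 × 4.091 / (21.5 + 4.091) = 6.78 × 4.091/25.59 = 1.08 V.

V_out ≈ 1.08 V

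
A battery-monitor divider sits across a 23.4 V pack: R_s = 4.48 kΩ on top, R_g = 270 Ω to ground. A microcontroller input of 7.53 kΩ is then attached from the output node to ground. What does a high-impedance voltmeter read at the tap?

The load sits in parallel with R_g: R_g‖R_L = (270 × 7530) / (270 + 7530) = 260.7 Ω.
V_out = 23.4 × 260.7 / (4480 + 260.7) = 23.4 × 260.7/4741 = 1.29 V.

V_out ≈ 1.29 V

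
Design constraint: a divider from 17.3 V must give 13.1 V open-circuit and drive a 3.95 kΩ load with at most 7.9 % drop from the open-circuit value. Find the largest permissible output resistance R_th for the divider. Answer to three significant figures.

R_th ≤ 339 Ω

Loading drop = R_th/(R_th + R_L) ≤ 0.0790, so R_th ≤ R_L · ε/(1−ε) = 3.95 kΩ × 0.0790/0.9210 = 339 Ω.
(Any R1, R2 with R2/(R1+R2) = 0.757 and R1‖R2 ≤ 339 Ω will meet the spec.)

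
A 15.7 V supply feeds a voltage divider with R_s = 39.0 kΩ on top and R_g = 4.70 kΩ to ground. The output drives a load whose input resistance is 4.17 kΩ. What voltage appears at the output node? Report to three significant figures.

V_out ≈ 0.842 V

The load sits in parallel with R_g: R_g‖R_L = (4.70 × 4.17) / (4.70 + 4.17) = 2.210 kΩ.
V_out = 15.7 × 2.210 / (39.0 + 2.210) = 15.7 × 2.210/41.21 = 0.842 V.
(Unloaded it would have been 1.69 V.)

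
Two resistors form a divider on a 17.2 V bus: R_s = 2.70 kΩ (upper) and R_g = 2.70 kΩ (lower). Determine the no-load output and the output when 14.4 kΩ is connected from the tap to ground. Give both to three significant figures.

Open-circuit: V = 17.2 × 2.70/(2.70 + 2.70) = 8.60 V.
With the load, R_g becomes R_g‖R_L = 2.274 kΩ, so V = 17.2 × 2.274/4.974 = 7.86 V.

Unloaded: 8.60 V; loaded: 7.86 V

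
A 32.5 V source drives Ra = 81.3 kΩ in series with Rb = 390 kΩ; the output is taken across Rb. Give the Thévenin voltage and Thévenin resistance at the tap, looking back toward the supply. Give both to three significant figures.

V_th is the open-circuit tap voltage: 32.5 × 390/(81.3 + 390) = 26.9 V.
With the supply zeroed, Ra and Rb appear in parallel from the tap: R_th = Ra‖Rb = (81.3 × 390)/471.3 = 67.3 kΩ.

V_th = 26.9 V, R_th = 67.3 kΩ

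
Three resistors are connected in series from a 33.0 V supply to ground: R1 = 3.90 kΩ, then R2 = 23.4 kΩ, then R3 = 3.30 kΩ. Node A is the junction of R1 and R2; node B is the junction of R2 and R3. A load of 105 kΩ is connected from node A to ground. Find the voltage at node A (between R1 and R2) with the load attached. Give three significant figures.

V ≈ 27.9 V

Below node A the series string R2+R3 = 26.70 kΩ sits in parallel with the 105 kΩ load: 21.29 kΩ.
V_A = 33.0 × 21.29/(3.90 + 21.29) = 27.9 V.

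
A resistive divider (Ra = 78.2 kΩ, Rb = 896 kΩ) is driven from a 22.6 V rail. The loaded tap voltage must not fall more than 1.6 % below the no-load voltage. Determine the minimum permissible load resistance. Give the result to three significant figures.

R_L(min) ≈ 4.42 MΩ

Output resistance R_th = Ra‖Rb = (78.2 × 896)/974.2 = 71.92 kΩ.
The fractional drop is R_th/(R_th + R_L); requiring this ≤ 0.0160 gives R_L ≥ R_th(1/0.0160 − 1) = 71.92 × 61.50 = 4.42 MΩ.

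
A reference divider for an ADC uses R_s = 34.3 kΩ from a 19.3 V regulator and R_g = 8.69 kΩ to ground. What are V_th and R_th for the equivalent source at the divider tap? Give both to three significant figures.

V_th is the open-circuit tap voltage: 19.3 × 8.69/(34.3 + 8.69) = 3.90 V.
With the supply zeroed, R_s and R_g appear in parallel from the tap: R_th = R_s‖R_g = (34.3 × 8.69)/42.99 = 6.93 kΩ.

V_th = 3.90 V, R_th = 6.93 kΩ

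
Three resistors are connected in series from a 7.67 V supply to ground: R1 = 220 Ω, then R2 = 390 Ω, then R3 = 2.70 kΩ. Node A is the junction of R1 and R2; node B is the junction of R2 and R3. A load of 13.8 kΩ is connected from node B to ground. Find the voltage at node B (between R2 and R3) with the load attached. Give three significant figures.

At node B, R3 is in parallel with the load: R3‖R_L = 2258 Ω.
Below node A the resistance is R2 + (R3‖R_L) = 2648 Ω, so V_A = 7.67 × 2648/2868 = 7.082 V.
Then V_B = V_A × (R3‖R_L)/(R2 + R3‖R_L) = 7.082 × 2258/2648 = 6.04 V.

V ≈ 6.04 V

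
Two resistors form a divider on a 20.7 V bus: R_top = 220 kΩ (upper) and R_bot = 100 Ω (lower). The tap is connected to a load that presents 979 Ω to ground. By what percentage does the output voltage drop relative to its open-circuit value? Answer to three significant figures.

Unloaded V = 20.7 × 100/220100 = 0.0094048 V.
Loaded: R_bot‖R_L = 90.73 Ω, giving V = 20.7 × 90.73/220100 = 0.0085336 V.
Drop = (0.0094048 − 0.0085336) / 0.0094048 = 9.26 %.

9.26 %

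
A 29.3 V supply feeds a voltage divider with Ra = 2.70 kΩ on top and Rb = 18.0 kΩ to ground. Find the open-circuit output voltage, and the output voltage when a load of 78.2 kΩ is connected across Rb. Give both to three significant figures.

Unloaded: 25.5 V; loaded: 24.7 V

Open-circuit: V = 29.3 × 18.0/(2.70 + 18.0) = 25.5 V.
With the load, Rb becomes Rb‖R_L = 14.63 kΩ, so V = 29.3 × 14.63/17.33 = 24.7 V.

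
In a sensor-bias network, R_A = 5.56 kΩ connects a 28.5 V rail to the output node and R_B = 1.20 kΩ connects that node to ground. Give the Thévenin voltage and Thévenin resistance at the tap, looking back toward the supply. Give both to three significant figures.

V_th = 5.06 V, R_th = 987 Ω

V_th is the open-circuit tap voltage: 28.5 × 1.20/(5.56 + 1.20) = 5.06 V.
With the supply zeroed, R_A and R_B appear in parallel from the tap: R_th = R_A‖R_B = (5.56 × 1.20)/6.760 = 987 Ω.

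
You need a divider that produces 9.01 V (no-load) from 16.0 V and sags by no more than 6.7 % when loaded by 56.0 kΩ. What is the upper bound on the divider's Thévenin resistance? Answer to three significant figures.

R_th ≤ 4.02 kΩ

Loading drop = R_th/(R_th + R_L) ≤ 0.0670, so R_th ≤ R_L · ε/(1−ε) = 56.0 kΩ × 0.0670/0.9330 = 4.02 kΩ.
(Any R1, R2 with R2/(R1+R2) = 0.563 and R1‖R2 ≤ 4.02 kΩ will meet the spec.)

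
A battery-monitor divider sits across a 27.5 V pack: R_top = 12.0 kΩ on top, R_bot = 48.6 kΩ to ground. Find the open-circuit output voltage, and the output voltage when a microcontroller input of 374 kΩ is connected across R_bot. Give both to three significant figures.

Open-circuit: V = 27.5 × 48.6/(12.0 + 48.6) = 22.1 V.
With the load, R_bot becomes R_bot‖R_L = 43.01 kΩ, so V = 27.5 × 43.01/55.01 = 21.5 V.

Unloaded: 22.1 V; loaded: 21.5 V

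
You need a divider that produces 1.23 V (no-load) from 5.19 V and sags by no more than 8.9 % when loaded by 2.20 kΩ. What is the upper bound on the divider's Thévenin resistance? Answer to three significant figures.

Loading drop = R_th/(R_th + R_L) ≤ 0.0890, so R_th ≤ R_L · ε/(1−ε) = 2.20 kΩ × 0.0890/0.9110 = 215 Ω.

R_th ≤ 215 Ω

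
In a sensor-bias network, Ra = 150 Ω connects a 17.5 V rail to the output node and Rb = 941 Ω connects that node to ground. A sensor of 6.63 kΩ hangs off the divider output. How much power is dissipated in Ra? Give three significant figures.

Total resistance from the source is Ra + (Rb‖R_L) = 974.0 Ω, so I = 17.5/974.0 Ω = 17.97 mA.
P = I²·Ra = (17.97 mA)² × 150 Ω = 48.4 mW.

P ≈ 48.4 mW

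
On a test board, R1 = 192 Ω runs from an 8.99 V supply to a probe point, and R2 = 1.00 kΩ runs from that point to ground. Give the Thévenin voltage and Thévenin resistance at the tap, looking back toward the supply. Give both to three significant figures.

V_th = 7.54 V, R_th = 161 Ω

V_th is the open-circuit tap voltage: 8.99 × 1000/(192 + 1000) = 7.54 V.
With the supply zeroed, R1 and R2 appear in parallel from the tap: R_th = R1‖R2 = (192 × 1000)/1192 = 161 Ω.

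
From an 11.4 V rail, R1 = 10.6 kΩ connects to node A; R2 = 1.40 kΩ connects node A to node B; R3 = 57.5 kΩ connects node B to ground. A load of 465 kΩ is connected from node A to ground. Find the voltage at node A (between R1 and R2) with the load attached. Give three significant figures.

V ≈ 9.48 V

Below node A the series string R2+R3 = 58.90 kΩ sits in parallel with the 465 kΩ load: 52.28 kΩ.
V_A = 11.4 × 52.28/(10.6 + 52.28) = 9.48 V.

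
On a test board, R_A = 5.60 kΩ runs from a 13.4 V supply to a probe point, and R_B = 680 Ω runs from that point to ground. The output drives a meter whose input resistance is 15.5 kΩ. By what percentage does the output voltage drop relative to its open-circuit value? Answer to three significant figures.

The divider's output (Thévenin) resistance is R_A‖R_B = 606.4 Ω.
Fractional drop under load = R_th/(R_th + R_L) = 606.4 / (606.4 + 15500) = 0.03765.
So the output falls by 3.76 %.

3.76 %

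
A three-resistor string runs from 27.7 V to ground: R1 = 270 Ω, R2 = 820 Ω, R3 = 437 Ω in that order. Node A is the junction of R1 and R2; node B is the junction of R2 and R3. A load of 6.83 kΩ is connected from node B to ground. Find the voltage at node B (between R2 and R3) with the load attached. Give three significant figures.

V ≈ 7.58 V

At node B, R3 is in parallel with the load: R3‖R_L = 410.7 Ω.
Below node A the resistance is R2 + (R3‖R_L) = 1231 Ω, so V_A = 27.7 × 1231/1501 = 22.72 V.
Then V_B = V_A × (R3‖R_L)/(R2 + R3‖R_L) = 22.72 × 410.7/1231 = 7.58 V.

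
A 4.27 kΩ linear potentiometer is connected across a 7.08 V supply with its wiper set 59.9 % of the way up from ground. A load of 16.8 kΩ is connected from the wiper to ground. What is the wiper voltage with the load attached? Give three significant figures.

The wiper splits the pot into (1−α)R = 1.712 kΩ above and αR = 2.558 kΩ below.
Lower section ‖ load = 2.220 kΩ.
V_wiper = 7.08 × 2.220/(1.712 + 2.220) = 4.00 V.

V ≈ 4.00 V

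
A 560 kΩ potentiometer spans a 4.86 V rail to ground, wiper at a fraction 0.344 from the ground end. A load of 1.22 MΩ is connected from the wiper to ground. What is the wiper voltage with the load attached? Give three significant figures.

The wiper splits the pot into (1−α)R = 367.4 kΩ above and αR = 192.6 kΩ below.
Lower section ‖ load = 166.4 kΩ.
V_wiper = 4.86 × 166.4/(367.4 + 166.4) = 1.51 V.

V ≈ 1.51 V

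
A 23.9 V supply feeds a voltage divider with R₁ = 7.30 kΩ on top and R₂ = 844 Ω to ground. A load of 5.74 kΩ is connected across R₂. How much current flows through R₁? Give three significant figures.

I ≈ 2.97 mA

R₂‖R_L = 735.8 Ω, so the source sees R₁ + R₂‖R_L = 8036 Ω.
I = 23.9 V / 8036 Ω = 2.97 mA.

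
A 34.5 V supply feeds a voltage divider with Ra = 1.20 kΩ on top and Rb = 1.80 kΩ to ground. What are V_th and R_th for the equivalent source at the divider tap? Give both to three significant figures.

V_th is the open-circuit tap voltage: 34.5 × 1.80/(1.20 + 1.80) = 20.7 V.
With the supply zeroed, Ra and Rb appear in parallel from the tap: R_th = Ra‖Rb = (1.20 × 1.80)/3.000 = 720 Ω.

V_th = 20.7 V, R_th = 720 Ω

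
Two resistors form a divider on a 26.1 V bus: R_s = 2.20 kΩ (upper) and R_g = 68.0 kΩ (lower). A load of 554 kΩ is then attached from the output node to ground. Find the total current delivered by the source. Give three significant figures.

R_g‖R_L = 60.57 kΩ, so the source sees R_s + R_g‖R_L = 62.77 kΩ.
I = 26.1 V / 62.77 kΩ = 0.416 mA.

I ≈ 0.416 mA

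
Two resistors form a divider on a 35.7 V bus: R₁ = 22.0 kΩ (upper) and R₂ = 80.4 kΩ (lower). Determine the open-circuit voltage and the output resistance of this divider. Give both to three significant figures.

V_th is the open-circuit tap voltage: 35.7 × 80.4/(22.0 + 80.4) = 28.0 V.
With the supply zeroed, R₁ and R₂ appear in parallel from the tap: R_th = R₁‖R₂ = (22.0 × 80.4)/102.4 = 17.3 kΩ.

V_th = 28.0 V, R_th = 17.3 kΩ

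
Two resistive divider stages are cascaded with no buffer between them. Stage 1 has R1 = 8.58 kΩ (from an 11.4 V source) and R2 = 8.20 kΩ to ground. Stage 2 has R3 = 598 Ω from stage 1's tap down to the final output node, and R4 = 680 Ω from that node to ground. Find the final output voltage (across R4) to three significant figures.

V_out ≈ 0.692 V

Stage 2 presents R3+R4 = 1278 Ω as a load on stage 1's tap.
Stage 1's lower leg becomes R2‖(R3+R4) = 1106 Ω, so V_mid = 11.4 × 1106/9686 = 1.301 V.
Stage 2 is itself unloaded: V_out = V_mid × R4/(R3+R4) = 1.301 × 680/1278 = 0.692 V.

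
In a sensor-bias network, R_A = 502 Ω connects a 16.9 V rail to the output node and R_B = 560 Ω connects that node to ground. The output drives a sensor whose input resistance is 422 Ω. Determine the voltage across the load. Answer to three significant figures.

V_out ≈ 5.48 V

The load sits in parallel with R_B: R_B‖R_L = (560 × 422) / (560 + 422) = 240.7 Ω.
V_out = 16.9 × 240.7 / (502 + 240.7) = 16.9 × 240.7/742.7 = 5.48 V.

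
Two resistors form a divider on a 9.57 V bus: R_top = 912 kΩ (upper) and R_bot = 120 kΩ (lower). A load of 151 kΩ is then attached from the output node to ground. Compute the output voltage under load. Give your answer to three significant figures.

The load sits in parallel with R_bot: R_bot‖R_L = (120 × 151) / (120 + 151) = 66.86 kΩ.
V_out = 9.57 × 66.86 / (912 + 66.86) = 9.57 × 66.86/978.9 = 0.654 V.

V_out ≈ 0.654 V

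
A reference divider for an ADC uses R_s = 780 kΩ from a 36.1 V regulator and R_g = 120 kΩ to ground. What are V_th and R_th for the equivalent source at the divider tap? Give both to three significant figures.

V_th is the open-circuit tap voltage: 36.1 × 120/(780 + 120) = 4.81 V.
With the supply zeroed, R_s and R_g appear in parallel from the tap: R_th = R_s‖R_g = (780 × 120)/900.0 = 104 kΩ.

V_th = 4.81 V, R_th = 104 kΩ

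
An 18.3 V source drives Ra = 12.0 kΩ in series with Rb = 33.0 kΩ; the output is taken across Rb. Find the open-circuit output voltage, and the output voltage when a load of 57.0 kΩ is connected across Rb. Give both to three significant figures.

Unloaded: 13.4 V; loaded: 11.6 V

Open-circuit: V = 18.3 × 33.0/(12.0 + 33.0) = 13.4 V.
With the load, Rb becomes Rb‖R_L = 20.90 kΩ, so V = 18.3 × 20.90/32.90 = 11.6 V.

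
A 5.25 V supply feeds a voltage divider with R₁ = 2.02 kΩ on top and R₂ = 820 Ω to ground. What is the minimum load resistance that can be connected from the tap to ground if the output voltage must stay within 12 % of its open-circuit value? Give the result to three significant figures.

R_L(min) ≈ 4.28 kΩ

Output resistance R_th = R₁‖R₂ = (2020 × 820)/2840 = 583.2 Ω.
The fractional drop is R_th/(R_th + R_L); requiring this ≤ 0.120 gives R_L ≥ R_th(1/0.120 − 1) = 583.2 × 7.333 = 4.28 kΩ.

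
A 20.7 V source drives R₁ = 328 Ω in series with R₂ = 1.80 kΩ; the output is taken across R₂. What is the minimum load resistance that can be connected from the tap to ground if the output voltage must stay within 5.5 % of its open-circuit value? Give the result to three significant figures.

R_L(min) ≈ 4.77 kΩ

Output resistance R_th = R₁‖R₂ = (328 × 1800)/2128 = 277.4 Ω.
The fractional drop is R_th/(R_th + R_L); requiring this ≤ 0.0550 gives R_L ≥ R_th(1/0.0550 − 1) = 277.4 × 17.18 = 4.77 kΩ.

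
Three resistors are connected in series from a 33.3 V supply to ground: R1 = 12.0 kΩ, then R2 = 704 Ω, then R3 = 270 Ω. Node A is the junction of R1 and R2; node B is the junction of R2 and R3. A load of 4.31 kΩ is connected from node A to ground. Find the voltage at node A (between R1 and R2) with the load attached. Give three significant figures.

V ≈ 2.07 V

Below node A the series string R2+R3 = 974.0 Ω sits in parallel with the 4310 Ω load: 794.5 Ω.
V_A = 33.3 × 794.5/(12000 + 794.5) = 2.07 V.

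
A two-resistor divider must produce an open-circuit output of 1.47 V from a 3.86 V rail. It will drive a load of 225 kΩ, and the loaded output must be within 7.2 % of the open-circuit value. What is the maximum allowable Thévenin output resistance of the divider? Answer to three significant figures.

Loading drop = R_th/(R_th + R_L) ≤ 0.0720, so R_th ≤ R_L · ε/(1−ε) = 225 kΩ × 0.0720/0.9280 = 17.5 kΩ.

R_th ≤ 17.5 kΩ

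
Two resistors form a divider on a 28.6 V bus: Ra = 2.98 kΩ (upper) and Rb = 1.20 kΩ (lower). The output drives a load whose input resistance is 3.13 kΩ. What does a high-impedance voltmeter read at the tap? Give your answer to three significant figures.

V_out ≈ 6.45 V

The load sits in parallel with Rb: Rb‖R_L = (1.20 × 3.13) / (1.20 + 3.13) = 0.8674 kΩ.
V_out = 28.6 × 0.8674 / (2.98 + 0.8674) = 28.6 × 0.8674/3.847 = 6.45 V.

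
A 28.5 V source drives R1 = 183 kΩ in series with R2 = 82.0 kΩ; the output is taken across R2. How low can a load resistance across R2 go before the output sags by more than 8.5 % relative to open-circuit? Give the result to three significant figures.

R_L(min) ≈ 610 kΩ

Output resistance R_th = R1‖R2 = (183 × 82.0)/265.0 = 56.63 kΩ.
The fractional drop is R_th/(R_th + R_L); requiring this ≤ 0.0850 gives R_L ≥ R_th(1/0.0850 − 1) = 56.63 × 10.76 = 610 kΩ.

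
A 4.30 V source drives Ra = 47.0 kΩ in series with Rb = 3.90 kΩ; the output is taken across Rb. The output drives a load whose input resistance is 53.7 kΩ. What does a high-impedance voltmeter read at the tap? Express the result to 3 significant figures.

V_out ≈ 0.309 V

The load sits in parallel with Rb: Rb‖R_L = (3.90 × 53.7) / (3.90 + 53.7) = 3.636 kΩ.
V_out = 4.30 × 3.636 / (47.0 + 3.636) = 4.30 × 3.636/50.64 = 0.309 V.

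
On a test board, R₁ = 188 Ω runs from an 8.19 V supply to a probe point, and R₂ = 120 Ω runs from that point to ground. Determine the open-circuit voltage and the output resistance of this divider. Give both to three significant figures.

V_th = 3.19 V, R_th = 73.2 Ω

V_th is the open-circuit tap voltage: 8.19 × 120/(188 + 120) = 3.19 V.
With the supply zeroed, R₁ and R₂ appear in parallel from the tap: R_th = R₁‖R₂ = (188 × 120)/308.0 = 73.2 Ω.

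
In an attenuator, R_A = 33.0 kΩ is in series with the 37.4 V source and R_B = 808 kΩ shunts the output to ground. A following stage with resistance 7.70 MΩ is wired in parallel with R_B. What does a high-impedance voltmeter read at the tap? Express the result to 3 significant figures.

The load sits in parallel with R_B: R_B‖R_L = (808 × 7700) / (808 + 7700) = 731.3 kΩ.
V_out = 37.4 × 731.3 / (33.0 + 731.3) = 37.4 × 731.3/764.3 = 35.8 V.

V_out ≈ 35.8 V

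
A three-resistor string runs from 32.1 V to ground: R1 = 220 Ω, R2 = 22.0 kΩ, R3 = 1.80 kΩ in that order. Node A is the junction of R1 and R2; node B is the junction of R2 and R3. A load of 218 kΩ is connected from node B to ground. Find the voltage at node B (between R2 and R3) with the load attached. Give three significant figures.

V ≈ 2.39 V

At node B, R3 is in parallel with the load: R3‖R_L = 1785 Ω.
Below node A the resistance is R2 + (R3‖R_L) = 23790 Ω, so V_A = 32.1 × 23790/24010 = 31.81 V.
Then V_B = V_A × (R3‖R_L)/(R2 + R3‖R_L) = 31.81 × 1785/23790 = 2.39 V.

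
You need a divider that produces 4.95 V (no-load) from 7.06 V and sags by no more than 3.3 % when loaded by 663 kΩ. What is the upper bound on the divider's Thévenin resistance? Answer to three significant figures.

Loading drop = R_th/(R_th + R_L) ≤ 0.0330, so R_th ≤ R_L · ε/(1−ε) = 663 kΩ × 0.0330/0.9670 = 22.6 kΩ.

R_th ≤ 22.6 kΩ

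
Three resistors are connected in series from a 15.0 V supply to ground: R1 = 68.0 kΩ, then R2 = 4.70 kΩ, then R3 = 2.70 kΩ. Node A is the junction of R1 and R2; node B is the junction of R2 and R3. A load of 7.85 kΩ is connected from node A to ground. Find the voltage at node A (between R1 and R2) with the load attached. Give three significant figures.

Below node A the series string R2+R3 = 7.400 kΩ sits in parallel with the 7.85 kΩ load: 3.809 kΩ.
V_A = 15.0 × 3.809/(68.0 + 3.809) = 0.796 V.

V ≈ 0.796 V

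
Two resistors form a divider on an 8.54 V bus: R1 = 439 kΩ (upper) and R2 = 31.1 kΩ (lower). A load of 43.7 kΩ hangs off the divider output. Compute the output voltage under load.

V_out ≈ 0.339 V

The load sits in parallel with R2: R2‖R_L = (31.1 × 43.7) / (31.1 + 43.7) = 18.17 kΩ.
V_out = 8.54 × 18.17 / (439 + 18.17) = 8.54 × 18.17/457.2 = 0.339 V.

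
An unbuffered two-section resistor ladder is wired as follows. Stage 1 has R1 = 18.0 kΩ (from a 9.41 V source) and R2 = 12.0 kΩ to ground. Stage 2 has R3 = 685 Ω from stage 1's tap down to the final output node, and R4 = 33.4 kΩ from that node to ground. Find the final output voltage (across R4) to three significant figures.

V_out ≈ 3.05 V

Stage 2 presents R3+R4 = 34080 Ω as a load on stage 1's tap.
Stage 1's lower leg becomes R2‖(R3+R4) = 8875 Ω, so V_mid = 9.41 × 8875/26880 = 3.108 V.
Stage 2 is itself unloaded: V_out = V_mid × R4/(R3+R4) = 3.108 × 33400/34080 = 3.05 V.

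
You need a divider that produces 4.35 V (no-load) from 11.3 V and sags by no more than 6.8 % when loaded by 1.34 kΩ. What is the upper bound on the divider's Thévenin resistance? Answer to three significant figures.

Loading drop = R_th/(R_th + R_L) ≤ 0.0680, so R_th ≤ R_L · ε/(1−ε) = 1.34 kΩ × 0.0680/0.9320 = 97.8 Ω.

R_th ≤ 97.8 Ω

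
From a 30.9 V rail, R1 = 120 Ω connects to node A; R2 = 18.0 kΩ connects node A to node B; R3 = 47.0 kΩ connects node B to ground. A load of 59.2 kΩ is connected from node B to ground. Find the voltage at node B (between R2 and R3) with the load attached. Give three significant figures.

V ≈ 18.3 V

At node B, R3 is in parallel with the load: R3‖R_L = 26200 Ω.
Below node A the resistance is R2 + (R3‖R_L) = 44200 Ω, so V_A = 30.9 × 44200/44320 = 30.82 V.
Then V_B = V_A × (R3‖R_L)/(R2 + R3‖R_L) = 30.82 × 26200/44200 = 18.3 V.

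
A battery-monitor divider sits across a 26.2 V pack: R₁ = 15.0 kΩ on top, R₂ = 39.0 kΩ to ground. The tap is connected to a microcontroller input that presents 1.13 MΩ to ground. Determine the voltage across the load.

V_out ≈ 18.7 V

The load sits in parallel with R₂: R₂‖R_L = (39.0 × 1130) / (39.0 + 1130) = 37.70 kΩ.
V_out = 26.2 × 37.70 / (15.0 + 37.70) = 26.2 × 37.70/52.70 = 18.7 V.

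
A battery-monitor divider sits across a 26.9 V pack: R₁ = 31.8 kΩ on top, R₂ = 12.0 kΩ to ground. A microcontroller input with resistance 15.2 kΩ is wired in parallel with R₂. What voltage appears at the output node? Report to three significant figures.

The load sits in parallel with R₂: R₂‖R_L = (12.0 × 15.2) / (12.0 + 15.2) = 6.706 kΩ.
V_out = 26.9 × 6.706 / (31.8 + 6.706) = 26.9 × 6.706/38.51 = 4.68 V.
(Unloaded it would have been 7.37 V.)

V_out ≈ 4.68 V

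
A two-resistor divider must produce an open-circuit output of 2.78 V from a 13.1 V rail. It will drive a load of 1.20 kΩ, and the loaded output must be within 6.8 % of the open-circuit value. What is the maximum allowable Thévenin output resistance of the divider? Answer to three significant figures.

Loading drop = R_th/(R_th + R_L) ≤ 0.0680, so R_th ≤ R_L · ε/(1−ε) = 1.20 kΩ × 0.0680/0.9320 = 87.6 Ω.

R_th ≤ 87.6 Ω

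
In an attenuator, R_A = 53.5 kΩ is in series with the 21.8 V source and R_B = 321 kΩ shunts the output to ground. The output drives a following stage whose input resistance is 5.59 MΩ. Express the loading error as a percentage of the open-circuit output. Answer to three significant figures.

0.814 %

The divider's output (Thévenin) resistance is R_A‖R_B = 45.86 kΩ.
Fractional drop under load = R_th/(R_th + R_L) = 45.86 / (45.86 + 5590) = 0.008137.
So the output falls by 0.814 %.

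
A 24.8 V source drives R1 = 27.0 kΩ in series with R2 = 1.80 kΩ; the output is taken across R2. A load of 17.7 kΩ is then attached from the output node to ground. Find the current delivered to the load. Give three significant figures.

I_L ≈ 0.0799 mA

R2‖R_L = 1.634 kΩ; V_out = 24.8 × 1.634/28.63 = 1.415 V.
I_L = V_out / R_L = 1.415 / 17.7 kΩ = 0.0799 mA.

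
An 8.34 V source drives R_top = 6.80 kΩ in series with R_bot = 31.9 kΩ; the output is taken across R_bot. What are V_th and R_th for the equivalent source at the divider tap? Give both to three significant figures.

V_th = 6.87 V, R_th = 5.61 kΩ

V_th is the open-circuit tap voltage: 8.34 × 31.9/(6.80 + 31.9) = 6.87 V.
With the supply zeroed, R_top and R_bot appear in parallel from the tap: R_th = R_top‖R_bot = (6.80 × 31.9)/38.70 = 5.61 kΩ.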